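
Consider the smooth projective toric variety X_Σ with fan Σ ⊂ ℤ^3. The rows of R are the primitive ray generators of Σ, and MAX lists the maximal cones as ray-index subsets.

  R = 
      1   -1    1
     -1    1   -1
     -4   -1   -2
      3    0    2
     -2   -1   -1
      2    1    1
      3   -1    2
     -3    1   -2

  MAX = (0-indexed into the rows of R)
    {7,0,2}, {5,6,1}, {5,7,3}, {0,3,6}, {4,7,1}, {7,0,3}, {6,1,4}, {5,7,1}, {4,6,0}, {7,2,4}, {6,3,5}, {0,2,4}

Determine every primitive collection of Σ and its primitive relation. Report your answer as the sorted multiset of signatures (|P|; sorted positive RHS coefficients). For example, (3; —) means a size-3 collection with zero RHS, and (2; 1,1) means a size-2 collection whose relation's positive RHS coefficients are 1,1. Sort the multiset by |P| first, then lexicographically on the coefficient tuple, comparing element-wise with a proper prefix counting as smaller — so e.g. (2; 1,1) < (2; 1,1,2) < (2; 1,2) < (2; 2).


|primitive collections| = 11. Relations:

  • {0,1}:  v_{0} + v_{1} = 0  ⟹  sig = (2; —)
  • {4,5}:  v_{4} + v_{5} = 0  ⟹  sig = (2; —)
  • {6,7}:  v_{6} + v_{7} = 0  ⟹  sig = (2; —)
  • {0,5}:  v_{0} + v_{5} = v_{3}  ⟹  sig = (2; 1)
  • {1,3}:  v_{1} + v_{3} = v_{5}  ⟹  sig = (2; 1)
  • {3,4}:  v_{3} + v_{4} = v_{0}  ⟹  sig = (2; 1)
  • {1,2}:  v_{1} + v_{2} = v_{4} + v_{7}  ⟹  sig = (2; 1,1)
  • {2,5}:  v_{2} + v_{5} = v_{0} + v_{7}  ⟹  sig = (2; 1,1)
  • {2,6}:  v_{2} + v_{6} = v_{0} + v_{4}  ⟹  sig = (2; 1,1)
  • {2,3}:  v_{2} + v_{3} = 2·v_{0} + v_{7}  ⟹  sig = (2; 1,2)
  • {0,4,7}:  v_{0} + v_{4} + v_{7} = v_{2}  ⟹  sig = (3; 1)

Signatures (|P|; sorted positive RHS coefficients), sorted:
    (2; —)
    (2; —)
    (2; —)
    (2; 1)
    (2; 1)
    (2; 1)
    (2; 1,1)
    (2; 1,1)
    (2; 1,1)
    (2; 1,2)
    (3; 1)


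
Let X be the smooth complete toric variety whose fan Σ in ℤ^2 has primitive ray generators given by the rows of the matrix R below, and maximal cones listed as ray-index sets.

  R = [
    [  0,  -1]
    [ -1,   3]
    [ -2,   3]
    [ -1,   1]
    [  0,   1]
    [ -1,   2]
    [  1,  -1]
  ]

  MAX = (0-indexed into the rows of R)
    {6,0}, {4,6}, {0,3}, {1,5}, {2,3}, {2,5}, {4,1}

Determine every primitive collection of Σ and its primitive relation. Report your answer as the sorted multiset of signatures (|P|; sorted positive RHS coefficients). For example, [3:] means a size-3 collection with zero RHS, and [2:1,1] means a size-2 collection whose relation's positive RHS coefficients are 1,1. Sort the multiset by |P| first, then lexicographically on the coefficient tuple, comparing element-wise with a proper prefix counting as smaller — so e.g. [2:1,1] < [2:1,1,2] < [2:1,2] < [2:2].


14 collections generate NE(X_Σ); each relation:

  • {0,4}:  v_{0} + v_{4} = 0  so sig = [2:]
  • {3,6}:  v_{3} + v_{6} = 0  so sig = [2:]
  • {0,1}:  v_{0} + v_{1} = v_{5}  so sig = [2:1]
  • {0,5}:  v_{0} + v_{5} = v_{3}  so sig = [2:1]
  • {2,6}:  v_{2} + v_{6} = v_{5}  so sig = [2:1]
  • {3,4}:  v_{3} + v_{4} = v_{5}  so sig = [2:1]
  • {3,5}:  v_{3} + v_{5} = v_{2}  so sig = [2:1]
  • {4,5}:  v_{4} + v_{5} = v_{1}  so sig = [2:1]
  • {5,6}:  v_{5} + v_{6} = v_{4}  so sig = [2:1]
  • {0,2}:  v_{0} + v_{2} = 2·v_{3}  so sig = [2:2]
  • {1,3}:  v_{1} + v_{3} = 2·v_{5}  so sig = [2:2]
  • {1,6}:  v_{1} + v_{6} = 2·v_{4}  so sig = [2:2]
  • {2,4}:  v_{2} + v_{4} = 2·v_{5}  so sig = [2:2]
  • {1,2}:  v_{1} + v_{2} = 3·v_{5}  so sig = [2:3]

Hence PRS(X_Σ) =
    [2:]
    [2:]
    [2:1]
    [2:1]
    [2:1]
    [2:1]
    [2:1]
    [2:1]
    [2:1]
    [2:2]
    [2:2]
    [2:2]
    [2:2]
    [2:3]


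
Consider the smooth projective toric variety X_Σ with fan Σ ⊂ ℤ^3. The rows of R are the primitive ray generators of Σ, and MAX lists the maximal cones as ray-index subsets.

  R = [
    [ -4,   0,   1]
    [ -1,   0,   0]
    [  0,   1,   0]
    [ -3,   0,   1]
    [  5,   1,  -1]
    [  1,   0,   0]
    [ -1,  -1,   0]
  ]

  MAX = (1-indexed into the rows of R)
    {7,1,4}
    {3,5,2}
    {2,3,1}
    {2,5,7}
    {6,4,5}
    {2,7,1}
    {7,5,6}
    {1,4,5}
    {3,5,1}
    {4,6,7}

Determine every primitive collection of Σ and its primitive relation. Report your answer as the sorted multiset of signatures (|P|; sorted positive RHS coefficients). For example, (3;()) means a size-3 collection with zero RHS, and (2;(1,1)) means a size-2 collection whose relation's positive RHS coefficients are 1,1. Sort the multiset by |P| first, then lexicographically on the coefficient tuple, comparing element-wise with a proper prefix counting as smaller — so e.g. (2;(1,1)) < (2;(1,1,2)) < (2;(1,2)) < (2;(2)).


9 minimal non-faces of Δ(Σ) (on 7 rays):

  • {2,6}:  v_{2} + v_{6} = 0 — sig = (2;())
  • {1,6}:  v_{1} + v_{6} = v_{4} — sig = (2;(1))
  • {2,4}:  v_{2} + v_{4} = v_{1} — sig = (2;(1))
  • {3,7}:  v_{3} + v_{7} = v_{2} — sig = (2;(1))
  • {3,6}:  v_{3} + v_{6} = v_{1} + v_{5} — sig = (2;(1,1))
  • {3,4}:  v_{3} + v_{4} = 2·v_{1} + v_{5} — sig = (2;(1,2))
  • {1,5,7}:  v_{1} + v_{5} + v_{7} = 0 — sig = (3;())
  • {1,2,5}:  v_{1} + v_{2} + v_{5} = v_{3} — sig = (3;(1))
  • {4,5,7}:  v_{4} + v_{5} + v_{7} = v_{6} — sig = (3;(1))

Signatures (|P|; sorted positive RHS coefficients), sorted:
    |P|=2: 6 collections, coeffs (), (1), (1), (1), (1,1), (1,2)
    |P|=3: 3 collections, coeffs (), (1), (1)


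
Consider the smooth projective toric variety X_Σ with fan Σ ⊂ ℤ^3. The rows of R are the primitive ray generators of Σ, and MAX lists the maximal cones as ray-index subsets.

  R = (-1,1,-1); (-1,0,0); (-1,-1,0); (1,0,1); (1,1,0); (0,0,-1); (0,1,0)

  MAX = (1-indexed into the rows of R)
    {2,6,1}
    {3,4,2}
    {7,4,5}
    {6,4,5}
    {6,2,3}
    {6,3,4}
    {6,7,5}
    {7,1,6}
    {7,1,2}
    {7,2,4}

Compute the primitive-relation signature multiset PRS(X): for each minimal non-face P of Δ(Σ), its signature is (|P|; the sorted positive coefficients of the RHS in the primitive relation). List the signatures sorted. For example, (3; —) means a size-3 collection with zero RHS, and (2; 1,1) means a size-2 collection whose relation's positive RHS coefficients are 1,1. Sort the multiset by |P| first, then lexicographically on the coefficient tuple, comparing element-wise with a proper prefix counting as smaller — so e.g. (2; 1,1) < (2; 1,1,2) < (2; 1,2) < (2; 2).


Σ has 9 primitive collections:

  P = {3,5}:  v_{3} + v_{5} = 0  ⟹  sig = (2; —)
  P = {1,4}:  v_{1} + v_{4} = v_{7}  ⟹  sig = (2; 1)
  P = {2,5}:  v_{2} + v_{5} = v_{7}  ⟹  sig = (2; 1)
  P = {3,7}:  v_{3} + v_{7} = v_{2}  ⟹  sig = (2; 1)
  P = {1,3}:  v_{1} + v_{3} = 2·v_{2} + v_{6}  ⟹  sig = (2; 1,2)
  P = {1,5}:  v_{1} + v_{5} = v_{6} + 2·v_{7}  ⟹  sig = (2; 1,2)
  P = {2,4,6}:  v_{2} + v_{4} + v_{6} = 0  ⟹  sig = (3; —)
  P = {2,6,7}:  v_{2} + v_{6} + v_{7} = v_{1}  ⟹  sig = (3; 1)
  P = {4,6,7}:  v_{4} + v_{6} + v_{7} = v_{5}  ⟹  sig = (3; 1)

so the primitive-relation signature multiset is
{ (2; —),  (2; 1) ×3,  (2; 1,2) ×2,  (3; —),  (3; 1) ×2 }


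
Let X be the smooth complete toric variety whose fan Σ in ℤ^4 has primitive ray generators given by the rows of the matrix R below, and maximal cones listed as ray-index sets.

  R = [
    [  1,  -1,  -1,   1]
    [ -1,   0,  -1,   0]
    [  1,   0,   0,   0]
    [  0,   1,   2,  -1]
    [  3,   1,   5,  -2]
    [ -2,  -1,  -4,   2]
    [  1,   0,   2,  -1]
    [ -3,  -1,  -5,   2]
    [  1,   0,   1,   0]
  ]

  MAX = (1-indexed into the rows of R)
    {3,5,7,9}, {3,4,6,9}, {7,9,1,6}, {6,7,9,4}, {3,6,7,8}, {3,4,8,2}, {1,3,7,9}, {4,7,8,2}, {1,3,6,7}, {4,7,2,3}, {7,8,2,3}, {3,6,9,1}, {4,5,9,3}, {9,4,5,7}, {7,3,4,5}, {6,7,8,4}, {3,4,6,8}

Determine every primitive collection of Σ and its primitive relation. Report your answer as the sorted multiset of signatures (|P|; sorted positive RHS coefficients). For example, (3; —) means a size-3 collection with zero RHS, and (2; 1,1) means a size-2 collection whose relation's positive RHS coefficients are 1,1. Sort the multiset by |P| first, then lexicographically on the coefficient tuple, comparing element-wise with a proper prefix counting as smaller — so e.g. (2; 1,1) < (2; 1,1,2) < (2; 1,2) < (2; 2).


Σ has 14 primitive collections:

  P={2,9}:  v_{2} + v_{9} = 0 — sig = (2; —)
  P={5,8}:  v_{5} + v_{8} = 0 — sig = (2; —)
  P={1,4}:  v_{1} + v_{4} = v_{9} — sig = (2; 1)
  P={2,6}:  v_{2} + v_{6} = v_{8} — sig = (2; 1)
  P={5,6}:  v_{5} + v_{6} = v_{9} — sig = (2; 1)
  P={8,9}:  v_{8} + v_{9} = v_{6} — sig = (2; 1)
  P={1,2}:  v_{1} + v_{2} = v_{3} + v_{6} + v_{7} — sig = (2; 1,1,1)
  P={2,5}:  v_{2} + v_{5} = v_{3} + v_{4} + v_{7} — sig = (2; 1,1,1)
  P={1,5}:  v_{1} + v_{5} = v_{3} + v_{7} + 2·v_{9} — sig = (2; 1,1,2)
  P={1,8}:  v_{1} + v_{8} = v_{3} + 2·v_{6} + v_{7} — sig = (2; 1,1,2)
  P={3,4,6,7}:  v_{3} + v_{4} + v_{6} + v_{7} = 0 — sig = (4; —)
  P={3,4,7,8}:  v_{3} + v_{4} + v_{7} + v_{8} = v_{2} — sig = (4; 1)
  P={3,4,7,9}:  v_{3} + v_{4} + v_{7} + v_{9} = v_{5} — sig = (4; 1)
  P={3,6,7,9}:  v_{3} + v_{6} + v_{7} + v_{9} = v_{1} — sig = (4; 1)

Signatures (|P|; sorted positive RHS coefficients), sorted:
    |P|=2: 10 collections, coeffs (), (), (1), (1), (1), (1), (1,1,1), (1,1,1), (1,1,2), (1,1,2)
    |P|=4: 4 collections, coeffs (), (1), (1), (1)


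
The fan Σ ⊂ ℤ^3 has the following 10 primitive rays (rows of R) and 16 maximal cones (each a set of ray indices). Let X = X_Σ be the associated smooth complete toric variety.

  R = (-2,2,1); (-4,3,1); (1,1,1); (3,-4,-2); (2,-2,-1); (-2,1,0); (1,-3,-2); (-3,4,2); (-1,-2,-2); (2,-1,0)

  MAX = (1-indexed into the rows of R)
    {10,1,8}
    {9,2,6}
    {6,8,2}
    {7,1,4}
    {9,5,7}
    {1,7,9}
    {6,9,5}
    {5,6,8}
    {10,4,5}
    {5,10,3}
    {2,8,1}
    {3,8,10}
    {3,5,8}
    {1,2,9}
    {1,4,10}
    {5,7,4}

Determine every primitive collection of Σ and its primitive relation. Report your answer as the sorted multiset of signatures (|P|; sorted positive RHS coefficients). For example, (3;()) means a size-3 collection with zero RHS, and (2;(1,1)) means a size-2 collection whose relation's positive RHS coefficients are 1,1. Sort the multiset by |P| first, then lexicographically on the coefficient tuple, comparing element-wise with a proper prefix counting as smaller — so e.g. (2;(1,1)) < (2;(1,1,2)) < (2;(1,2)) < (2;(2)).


Primitive collections (22):

  • {1,5}:  v_{1} + v_{5} = 0 — sig = (2;())
  • {4,8}:  v_{4} + v_{8} = 0 — sig = (2;())
  • {6,10}:  v_{6} + v_{10} = 0 — sig = (2;())
  • {1,6}:  v_{1} + v_{6} = v_{2} — sig = (2;(1))
  • {2,3}:  v_{2} + v_{3} = v_{8} — sig = (2;(1))
  • {2,5}:  v_{2} + v_{5} = v_{6} — sig = (2;(1))
  • {2,10}:  v_{2} + v_{10} = v_{1} — sig = (2;(1))
  • {3,7}:  v_{3} + v_{7} = v_{5} — sig = (2;(1))
  • {4,6}:  v_{4} + v_{6} = v_{7} — sig = (2;(1))
  • {6,7}:  v_{6} + v_{7} = v_{9} — sig = (2;(1))
  • {7,8}:  v_{7} + v_{8} = v_{6} — sig = (2;(1))
  • {7,10}:  v_{7} + v_{10} = v_{4} — sig = (2;(1))
  • {9,10}:  v_{9} + v_{10} = v_{7} — sig = (2;(1))
  • {1,3}:  v_{1} + v_{3} = v_{8} + v_{10} — sig = (2;(1,1))
  • {2,4}:  v_{2} + v_{4} = v_{1} + v_{7} — sig = (2;(1,1))
  • {2,7}:  v_{2} + v_{7} = v_{1} + v_{9} — sig = (2;(1,1))
  • {3,4}:  v_{3} + v_{4} = v_{5} + v_{10} — sig = (2;(1,1))
  • {3,6}:  v_{3} + v_{6} = v_{5} + v_{8} — sig = (2;(1,1))
  • {3,9}:  v_{3} + v_{9} = v_{5} + v_{6} — sig = (2;(1,1))
  • {4,9}:  v_{4} + v_{9} = 2·v_{7} — sig = (2;(2))
  • {8,9}:  v_{8} + v_{9} = 2·v_{6} — sig = (2;(2))
  • {5,8,10}:  v_{5} + v_{8} + v_{10} = v_{3} — sig = (3;(1))

Signatures (|P|; sorted positive RHS coefficients), sorted:
    |P|=2: 21 collections, coeffs (), (), (), (1), (1), (1), (1), (1), (1), (1), (1), (1), (1), (1,1), (1,1), (1,1), (1,1), (1,1), (1,1), (2), (2)
    |P|=3: 1 collection, coeffs (1)


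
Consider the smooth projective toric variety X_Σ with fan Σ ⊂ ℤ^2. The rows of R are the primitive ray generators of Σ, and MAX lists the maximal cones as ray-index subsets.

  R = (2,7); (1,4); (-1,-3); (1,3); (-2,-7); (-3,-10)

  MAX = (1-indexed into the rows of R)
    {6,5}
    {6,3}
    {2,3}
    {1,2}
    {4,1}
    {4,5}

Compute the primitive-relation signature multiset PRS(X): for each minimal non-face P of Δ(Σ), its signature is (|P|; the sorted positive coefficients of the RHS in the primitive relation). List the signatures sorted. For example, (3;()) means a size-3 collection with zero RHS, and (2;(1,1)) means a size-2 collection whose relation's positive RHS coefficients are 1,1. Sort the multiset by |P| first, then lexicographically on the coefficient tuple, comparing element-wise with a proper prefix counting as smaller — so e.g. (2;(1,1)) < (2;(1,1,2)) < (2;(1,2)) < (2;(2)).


9 collections generate NE(X_Σ); each relation:

  {1,5}:  v_{1} + v_{5} = 0 — sig = (2;())
  {3,4}:  v_{3} + v_{4} = 0 — sig = (2;())
  {1,3}:  v_{1} + v_{3} = v_{2} — sig = (2;(1))
  {1,6}:  v_{1} + v_{6} = v_{3} — sig = (2;(1))
  {2,4}:  v_{2} + v_{4} = v_{1} — sig = (2;(1))
  {2,5}:  v_{2} + v_{5} = v_{3} — sig = (2;(1))
  {3,5}:  v_{3} + v_{5} = v_{6} — sig = (2;(1))
  {4,6}:  v_{4} + v_{6} = v_{5} — sig = (2;(1))
  {2,6}:  v_{2} + v_{6} = 2·v_{3} — sig = (2;(2))

so the primitive-relation signature multiset is
    |P|=2: 9 collections, coeffs (), (), (1), (1), (1), (1), (1), (1), (2)


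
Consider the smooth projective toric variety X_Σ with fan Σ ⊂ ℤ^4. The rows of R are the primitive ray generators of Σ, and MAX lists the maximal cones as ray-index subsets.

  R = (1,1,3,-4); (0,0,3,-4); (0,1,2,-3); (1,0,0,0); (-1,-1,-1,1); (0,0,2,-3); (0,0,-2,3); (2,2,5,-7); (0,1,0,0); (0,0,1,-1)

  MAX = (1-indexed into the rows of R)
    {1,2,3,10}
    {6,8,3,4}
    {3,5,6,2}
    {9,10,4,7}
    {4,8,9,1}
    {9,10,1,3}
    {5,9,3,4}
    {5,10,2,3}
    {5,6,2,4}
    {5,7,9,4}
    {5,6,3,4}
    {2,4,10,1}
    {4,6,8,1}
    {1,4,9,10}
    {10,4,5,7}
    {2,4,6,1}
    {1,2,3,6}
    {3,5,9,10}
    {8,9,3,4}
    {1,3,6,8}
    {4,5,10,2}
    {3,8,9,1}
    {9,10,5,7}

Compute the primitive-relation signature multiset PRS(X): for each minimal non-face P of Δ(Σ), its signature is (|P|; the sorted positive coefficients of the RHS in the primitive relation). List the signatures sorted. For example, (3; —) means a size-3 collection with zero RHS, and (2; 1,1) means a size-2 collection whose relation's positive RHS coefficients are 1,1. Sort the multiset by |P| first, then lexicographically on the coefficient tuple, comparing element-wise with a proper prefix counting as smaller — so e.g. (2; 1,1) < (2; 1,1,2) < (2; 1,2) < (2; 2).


Minimal non-faces — 16 found among 10 rays, 23 max cones:

  • {6,7}:  v_{6} + v_{7} = 0 ; sig = (2; —)
  • {1,5}:  v_{1} + v_{5} = v_{6} ; sig = (2; 1)
  • {2,7}:  v_{2} + v_{7} = v_{10} ; sig = (2; 1)
  • {3,7}:  v_{3} + v_{7} = v_{9} ; sig = (2; 1)
  • {6,9}:  v_{6} + v_{9} = v_{3} ; sig = (2; 1)
  • {6,10}:  v_{6} + v_{10} = v_{2} ; sig = (2; 1)
  • {2,9}:  v_{2} + v_{9} = v_{3} + v_{10} ; sig = (2; 1,1)
  • {1,7}:  v_{1} + v_{7} = v_{4} + v_{9} + v_{10} ; sig = (2; 1,1,1)
  • {5,8}:  v_{5} + v_{8} = v_{3} + v_{4} + v_{6} ; sig = (2; 1,1,1)
  • {7,8}:  v_{7} + v_{8} = v_{1} + v_{4} + v_{9} ; sig = (2; 1,1,1)
  • {2,8}:  v_{2} + v_{8} = 2·v_{1} + v_{6} ; sig = (2; 1,2)
  • {8,10}:  v_{8} + v_{10} = 2·v_{1} ; sig = (2; 2)
  • {1,3,4}:  v_{1} + v_{3} + v_{4} = v_{8} ; sig = (3; 1)
  • {3,4,10}:  v_{3} + v_{4} + v_{10} = v_{1} ; sig = (3; 1)
  • {2,3,4}:  v_{2} + v_{3} + v_{4} = v_{1} + v_{6} ; sig = (3; 1,1)
  • {4,5,9,10}:  v_{4} + v_{5} + v_{9} + v_{10} = 0 ; sig = (4; —)

Sorted signature multiset PRS(X):
{ (2; —),  (2; 1) ×5,  (2; 1,1),  (2; 1,1,1) ×3,  (2; 1,2),  (2; 2),  (3; 1) ×2,  (3; 1,1),  (4; —) }


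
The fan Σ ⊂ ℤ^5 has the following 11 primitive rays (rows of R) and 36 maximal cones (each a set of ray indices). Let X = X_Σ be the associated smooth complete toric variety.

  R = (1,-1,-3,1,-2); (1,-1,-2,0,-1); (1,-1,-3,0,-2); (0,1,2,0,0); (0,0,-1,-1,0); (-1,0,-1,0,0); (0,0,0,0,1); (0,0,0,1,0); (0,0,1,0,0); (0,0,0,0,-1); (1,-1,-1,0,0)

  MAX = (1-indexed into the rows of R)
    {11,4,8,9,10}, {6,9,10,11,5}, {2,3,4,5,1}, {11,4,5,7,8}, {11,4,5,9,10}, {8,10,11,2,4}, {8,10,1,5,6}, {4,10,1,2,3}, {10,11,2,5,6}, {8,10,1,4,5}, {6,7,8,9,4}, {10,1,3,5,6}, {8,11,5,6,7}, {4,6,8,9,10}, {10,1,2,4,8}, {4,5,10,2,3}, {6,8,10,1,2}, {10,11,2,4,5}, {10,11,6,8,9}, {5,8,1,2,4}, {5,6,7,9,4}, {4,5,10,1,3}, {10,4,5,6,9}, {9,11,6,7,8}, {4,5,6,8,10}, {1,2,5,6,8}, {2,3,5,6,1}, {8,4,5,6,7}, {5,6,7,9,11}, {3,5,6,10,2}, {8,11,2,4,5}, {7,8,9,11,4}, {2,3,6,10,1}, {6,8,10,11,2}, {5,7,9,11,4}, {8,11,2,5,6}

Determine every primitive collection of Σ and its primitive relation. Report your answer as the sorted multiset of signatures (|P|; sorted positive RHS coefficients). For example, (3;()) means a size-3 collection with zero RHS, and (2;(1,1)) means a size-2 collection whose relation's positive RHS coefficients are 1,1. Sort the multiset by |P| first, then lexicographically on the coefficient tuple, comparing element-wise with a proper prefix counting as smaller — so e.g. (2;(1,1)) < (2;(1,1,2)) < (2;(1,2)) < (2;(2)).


|primitive collections| = 18. Relations:

  {7,10}:  v_{7} + v_{10} = 0  ⇒ sig = (2;())
  {3,8}:  v_{3} + v_{8} = v_{1}  ⇒ sig = (2;(1))
  {2,9}:  v_{2} + v_{9} = v_{10} + v_{11}  ⇒ sig = (2;(1,1))
  {3,9}:  v_{3} + v_{9} = v_{2} + v_{10}  ⇒ sig = (2;(1,1))
  {1,9}:  v_{1} + v_{9} = v_{2} + v_{8} + v_{10}  ⇒ sig = (2;(1,1,1))
  {2,7}:  v_{2} + v_{7} = v_{5} + v_{8} + v_{11}  ⇒ sig = (2;(1,1,1))
  {3,7}:  v_{3} + v_{7} = v_{2} + v_{5} + v_{8}  ⇒ sig = (2;(1,1,1))
  {1,7}:  v_{1} + v_{7} = v_{2} + v_{5} + 2·v_{8}  ⇒ sig = (2;(1,1,2))
  {1,11}:  v_{1} + v_{11} = 2·v_{2} + v_{8}  ⇒ sig = (2;(1,2))
  {3,11}:  v_{3} + v_{11} = 2·v_{2}  ⇒ sig = (2;(2))
  {4,6,11}:  v_{4} + v_{6} + v_{11} = 0  ⇒ sig = (3;())
  {5,8,9}:  v_{5} + v_{8} + v_{9} = 0  ⇒ sig = (3;())
  {2,4,6}:  v_{2} + v_{4} + v_{6} = v_{5} + v_{8} + v_{10}  ⇒ sig = (3;(1,1,1))
  {3,4,6}:  v_{3} + v_{4} + v_{6} = 2·v_{5} + 2·v_{8} + 2·v_{10}  ⇒ sig = (3;(2,2,2))
  {1,4,6}:  v_{1} + v_{4} + v_{6} = 2·v_{5} + 3·v_{8} + 2·v_{10}  ⇒ sig = (3;(2,2,3))
  {2,5,8,10}:  v_{2} + v_{5} + v_{8} + v_{10} = v_{3}  ⇒ sig = (4;(1))
  {5,8,10,11}:  v_{5} + v_{8} + v_{10} + v_{11} = v_{2}  ⇒ sig = (4;(1))
  {1,2,5,10}:  v_{1} + v_{2} + v_{5} + v_{10} = 2·v_{3}  ⇒ sig = (4;(2))

Sorted signature multiset PRS(X):
    (2;())
    (2;(1))
    (2;(1,1))
    (2;(1,1))
    (2;(1,1,1))
    (2;(1,1,1))
    (2;(1,1,1))
    (2;(1,1,2))
    (2;(1,2))
    (2;(2))
    (3;())
    (3;())
    (3;(1,1,1))
    (3;(2,2,2))
    (3;(2,2,3))
    (4;(1))
    (4;(1))
    (4;(2))


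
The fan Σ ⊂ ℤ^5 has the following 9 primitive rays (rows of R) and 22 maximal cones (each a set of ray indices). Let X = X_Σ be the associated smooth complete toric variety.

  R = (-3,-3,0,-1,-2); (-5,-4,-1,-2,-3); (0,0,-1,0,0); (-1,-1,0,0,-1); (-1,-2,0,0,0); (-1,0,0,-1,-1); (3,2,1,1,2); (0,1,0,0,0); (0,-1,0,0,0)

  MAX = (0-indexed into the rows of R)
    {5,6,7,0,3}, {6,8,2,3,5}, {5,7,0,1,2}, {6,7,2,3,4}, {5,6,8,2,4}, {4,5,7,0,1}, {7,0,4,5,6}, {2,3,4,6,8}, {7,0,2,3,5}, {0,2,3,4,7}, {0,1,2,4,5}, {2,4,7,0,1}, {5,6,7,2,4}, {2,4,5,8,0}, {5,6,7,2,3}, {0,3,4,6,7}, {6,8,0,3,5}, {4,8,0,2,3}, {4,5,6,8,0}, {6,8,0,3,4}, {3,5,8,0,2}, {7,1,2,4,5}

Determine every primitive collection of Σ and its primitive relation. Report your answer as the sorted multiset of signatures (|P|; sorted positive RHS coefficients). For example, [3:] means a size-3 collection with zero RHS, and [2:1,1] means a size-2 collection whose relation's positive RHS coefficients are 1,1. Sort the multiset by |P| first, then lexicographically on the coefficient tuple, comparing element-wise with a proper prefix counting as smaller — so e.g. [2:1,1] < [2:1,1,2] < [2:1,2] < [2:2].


7 collections generate NE(X_Σ); each relation:

  • {7,8}:  v_{7} + v_{8} = 0 ; sig = [2:]
  • {1,6}:  v_{1} + v_{6} = v_{4} + v_{5} ; sig = [2:1,1]
  • {1,8}:  v_{1} + v_{8} = v_{0} + v_{2} + v_{4} + v_{5} ; sig = [2:1,1,1,1]
  • {1,3}:  v_{1} + v_{3} = 2·v_{0} + v_{2} + v_{7} ; sig = [2:1,1,2]
  • {0,2,6}:  v_{0} + v_{2} + v_{6} = v_{8} ; sig = [3:1]
  • {3,4,5}:  v_{3} + v_{4} + v_{5} = v_{0} ; sig = [3:1]
  • {0,2,4,5,7}:  v_{0} + v_{2} + v_{4} + v_{5} + v_{7} = v_{1} ; sig = [5:1]

Hence PRS(X_Σ) =
    |P|=2: 4 collections, coeffs (), (1,1), (1,1,1,1), (1,1,2)
    |P|=3: 2 collections, coeffs (1), (1)
    |P|=5: 1 collection, coeffs (1)


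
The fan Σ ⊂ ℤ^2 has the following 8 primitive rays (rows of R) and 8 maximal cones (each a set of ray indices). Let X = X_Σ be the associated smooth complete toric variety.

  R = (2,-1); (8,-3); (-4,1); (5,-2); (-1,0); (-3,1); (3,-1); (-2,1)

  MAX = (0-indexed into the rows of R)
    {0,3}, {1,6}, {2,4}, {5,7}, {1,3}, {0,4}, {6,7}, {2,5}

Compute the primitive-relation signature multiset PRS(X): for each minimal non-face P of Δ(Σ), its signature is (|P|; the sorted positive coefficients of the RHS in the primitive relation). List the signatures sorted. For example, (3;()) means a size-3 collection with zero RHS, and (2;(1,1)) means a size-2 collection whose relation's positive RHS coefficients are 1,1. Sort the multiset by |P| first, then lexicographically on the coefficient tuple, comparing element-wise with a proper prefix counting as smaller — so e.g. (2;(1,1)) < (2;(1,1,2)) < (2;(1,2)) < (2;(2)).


The 20 primitive collections of Σ (r=8, n=2):

  P={0,7}:  v_{0} + v_{7} = 0  →  sig = (2;())
  P={5,6}:  v_{5} + v_{6} = 0  →  sig = (2;())
  P={0,5}:  v_{0} + v_{5} = v_{4}  →  sig = (2;(1))
  P={0,6}:  v_{0} + v_{6} = v_{3}  →  sig = (2;(1))
  P={1,5}:  v_{1} + v_{5} = v_{3}  →  sig = (2;(1))
  P={2,6}:  v_{2} + v_{6} = v_{4}  →  sig = (2;(1))
  P={3,5}:  v_{3} + v_{5} = v_{0}  →  sig = (2;(1))
  P={3,6}:  v_{3} + v_{6} = v_{1}  →  sig = (2;(1))
  P={3,7}:  v_{3} + v_{7} = v_{6}  →  sig = (2;(1))
  P={4,5}:  v_{4} + v_{5} = v_{2}  →  sig = (2;(1))
  P={4,6}:  v_{4} + v_{6} = v_{0}  →  sig = (2;(1))
  P={4,7}:  v_{4} + v_{7} = v_{5}  →  sig = (2;(1))
  P={1,4}:  v_{1} + v_{4} = v_{0} + v_{3}  →  sig = (2;(1,1))
  P={2,3}:  v_{2} + v_{3} = v_{0} + v_{4}  →  sig = (2;(1,1))
  P={0,1}:  v_{0} + v_{1} = 2·v_{3}  →  sig = (2;(2))
  P={0,2}:  v_{0} + v_{2} = 2·v_{4}  →  sig = (2;(2))
  P={1,2}:  v_{1} + v_{2} = 2·v_{0}  →  sig = (2;(2))
  P={1,7}:  v_{1} + v_{7} = 2·v_{6}  →  sig = (2;(2))
  P={2,7}:  v_{2} + v_{7} = 2·v_{5}  →  sig = (2;(2))
  P={3,4}:  v_{3} + v_{4} = 2·v_{0}  →  sig = (2;(2))

so the primitive-relation signature multiset is
    (2;())
    (2;())
    (2;(1))
    (2;(1))
    (2;(1))
    (2;(1))
    (2;(1))
    (2;(1))
    (2;(1))
    (2;(1))
    (2;(1))
    (2;(1))
    (2;(1,1))
    (2;(1,1))
    (2;(2))
    (2;(2))
    (2;(2))
    (2;(2))
    (2;(2))
    (2;(2))


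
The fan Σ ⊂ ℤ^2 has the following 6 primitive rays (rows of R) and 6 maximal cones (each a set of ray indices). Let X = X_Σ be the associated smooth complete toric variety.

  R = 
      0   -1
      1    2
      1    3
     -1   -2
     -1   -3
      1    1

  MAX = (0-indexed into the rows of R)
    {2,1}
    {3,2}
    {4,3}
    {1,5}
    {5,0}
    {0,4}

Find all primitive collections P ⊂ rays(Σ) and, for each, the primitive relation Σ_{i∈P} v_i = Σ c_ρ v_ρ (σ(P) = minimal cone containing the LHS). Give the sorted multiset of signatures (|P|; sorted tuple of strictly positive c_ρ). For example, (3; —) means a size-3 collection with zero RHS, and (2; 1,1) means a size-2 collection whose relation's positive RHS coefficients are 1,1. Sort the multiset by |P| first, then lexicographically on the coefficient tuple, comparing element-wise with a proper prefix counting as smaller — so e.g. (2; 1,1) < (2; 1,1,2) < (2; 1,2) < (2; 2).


|primitive collections| = 9. Relations:

  • {1,3}:  v_{1} + v_{3} = 0  →  sig = (2; —)
  • {2,4}:  v_{2} + v_{4} = 0  →  sig = (2; —)
  • {0,1}:  v_{0} + v_{1} = v_{5}  →  sig = (2; 1)
  • {0,2}:  v_{0} + v_{2} = v_{1}  →  sig = (2; 1)
  • {0,3}:  v_{0} + v_{3} = v_{4}  →  sig = (2; 1)
  • {1,4}:  v_{1} + v_{4} = v_{0}  →  sig = (2; 1)
  • {3,5}:  v_{3} + v_{5} = v_{0}  →  sig = (2; 1)
  • {2,5}:  v_{2} + v_{5} = 2·v_{1}  →  sig = (2; 2)
  • {4,5}:  v_{4} + v_{5} = 2·v_{0}  →  sig = (2; 2)

Signatures (|P|; sorted positive RHS coefficients), sorted:
{ (2; —) ×2,  (2; 1) ×5,  (2; 2) ×2 }


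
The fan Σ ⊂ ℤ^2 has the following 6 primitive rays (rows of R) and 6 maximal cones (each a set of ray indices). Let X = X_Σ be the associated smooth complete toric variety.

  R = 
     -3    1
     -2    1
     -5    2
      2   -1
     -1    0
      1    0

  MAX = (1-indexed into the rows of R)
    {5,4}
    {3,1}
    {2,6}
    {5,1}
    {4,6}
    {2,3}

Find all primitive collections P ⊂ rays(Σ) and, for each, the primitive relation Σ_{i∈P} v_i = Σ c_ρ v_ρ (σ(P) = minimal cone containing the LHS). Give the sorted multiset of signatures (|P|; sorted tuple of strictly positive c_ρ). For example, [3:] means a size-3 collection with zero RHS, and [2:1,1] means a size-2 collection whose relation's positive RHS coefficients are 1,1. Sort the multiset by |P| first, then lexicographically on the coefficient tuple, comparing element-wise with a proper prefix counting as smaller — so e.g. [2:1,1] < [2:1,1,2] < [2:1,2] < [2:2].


Δ(Σ) — 6 vertices, 9 min non-faces:

  {2,4}:  v_{2} + v_{4} = 0 — sig = [2:]
  {5,6}:  v_{5} + v_{6} = 0 — sig = [2:]
  {1,2}:  v_{1} + v_{2} = v_{3} — sig = [2:1]
  {1,4}:  v_{1} + v_{4} = v_{5} — sig = [2:1]
  {1,6}:  v_{1} + v_{6} = v_{2} — sig = [2:1]
  {2,5}:  v_{2} + v_{5} = v_{1} — sig = [2:1]
  {3,4}:  v_{3} + v_{4} = v_{1} — sig = [2:1]
  {3,5}:  v_{3} + v_{5} = 2·v_{1} — sig = [2:2]
  {3,6}:  v_{3} + v_{6} = 2·v_{2} — sig = [2:2]

Sorted signature multiset PRS(X):
{ [2:] ×2,  [2:1] ×5,  [2:2] ×2 }


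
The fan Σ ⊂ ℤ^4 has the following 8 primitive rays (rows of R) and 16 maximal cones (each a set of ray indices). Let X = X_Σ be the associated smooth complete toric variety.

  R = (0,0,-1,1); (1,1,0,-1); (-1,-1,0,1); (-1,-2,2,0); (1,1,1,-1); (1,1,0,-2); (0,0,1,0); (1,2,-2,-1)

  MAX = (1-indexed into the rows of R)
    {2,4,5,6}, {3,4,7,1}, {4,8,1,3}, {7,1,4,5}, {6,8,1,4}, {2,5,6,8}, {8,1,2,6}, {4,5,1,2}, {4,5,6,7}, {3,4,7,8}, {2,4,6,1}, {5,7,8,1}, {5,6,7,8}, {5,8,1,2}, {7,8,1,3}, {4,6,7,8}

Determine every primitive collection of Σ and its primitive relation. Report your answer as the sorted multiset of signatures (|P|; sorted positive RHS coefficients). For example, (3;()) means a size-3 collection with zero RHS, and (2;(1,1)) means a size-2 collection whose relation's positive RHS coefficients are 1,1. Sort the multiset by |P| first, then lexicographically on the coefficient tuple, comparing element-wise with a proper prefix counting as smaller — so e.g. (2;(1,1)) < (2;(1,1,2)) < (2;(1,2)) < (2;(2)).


The 9 primitive collections of Σ (r=8, n=4):

  P = {2,3}:  v_{2} + v_{3} = 0  ⇒ sig = (2;())
  P = {2,7}:  v_{2} + v_{7} = v_{5}  ⇒ sig = (2;(1))
  P = {3,5}:  v_{3} + v_{5} = v_{7}  ⇒ sig = (2;(1))
  P = {3,6}:  v_{3} + v_{6} = v_{4} + v_{8}  ⇒ sig = (2;(1,1))
  P = {1,6,7}:  v_{1} + v_{6} + v_{7} = v_{2}  ⇒ sig = (3;(1))
  P = {2,4,8}:  v_{2} + v_{4} + v_{8} = v_{6}  ⇒ sig = (3;(1))
  P = {4,5,8}:  v_{4} + v_{5} + v_{8} = v_{6} + v_{7}  ⇒ sig = (3;(1,1))
  P = {1,5,6}:  v_{1} + v_{5} + v_{6} = 2·v_{2}  ⇒ sig = (3;(2))
  P = {1,4,7,8}:  v_{1} + v_{4} + v_{7} + v_{8} = 0  ⇒ sig = (4;())

Hence PRS(X_Σ) =
{ (2;()),  (2;(1)) ×2,  (2;(1,1)),  (3;(1)) ×2,  (3;(1,1)),  (3;(2)),  (4;()) }


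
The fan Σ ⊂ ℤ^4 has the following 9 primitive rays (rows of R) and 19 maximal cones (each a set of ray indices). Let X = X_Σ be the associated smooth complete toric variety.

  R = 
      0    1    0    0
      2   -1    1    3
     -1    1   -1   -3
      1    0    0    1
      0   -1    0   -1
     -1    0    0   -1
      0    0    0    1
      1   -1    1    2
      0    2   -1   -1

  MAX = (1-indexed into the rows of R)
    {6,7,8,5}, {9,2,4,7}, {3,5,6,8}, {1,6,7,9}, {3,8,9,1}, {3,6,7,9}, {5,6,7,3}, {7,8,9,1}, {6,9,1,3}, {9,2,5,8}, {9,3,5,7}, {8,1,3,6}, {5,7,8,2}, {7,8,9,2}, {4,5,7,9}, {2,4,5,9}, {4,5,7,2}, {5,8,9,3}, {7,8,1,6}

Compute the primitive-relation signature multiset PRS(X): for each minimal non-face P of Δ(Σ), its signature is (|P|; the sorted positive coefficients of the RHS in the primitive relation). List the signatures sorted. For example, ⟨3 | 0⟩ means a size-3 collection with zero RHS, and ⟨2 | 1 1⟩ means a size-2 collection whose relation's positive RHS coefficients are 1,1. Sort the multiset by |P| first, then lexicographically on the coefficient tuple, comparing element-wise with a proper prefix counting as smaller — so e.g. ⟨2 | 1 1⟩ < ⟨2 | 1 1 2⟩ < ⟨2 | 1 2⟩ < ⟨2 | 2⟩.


Σ has 14 primitive collections:

  • {4,6}:  v_{4} + v_{6} = 0  so sig = ⟨2 | 0⟩
  • {2,6}:  v_{2} + v_{6} = v_{8}  so sig = ⟨2 | 1⟩
  • {4,8}:  v_{4} + v_{8} = v_{2}  so sig = ⟨2 | 1⟩
  • {1,4}:  v_{1} + v_{4} = v_{8} + v_{9}  so sig = ⟨2 | 1 1⟩
  • {1,5}:  v_{1} + v_{5} = v_{3} + v_{8}  so sig = ⟨2 | 1 1⟩
  • {3,4}:  v_{3} + v_{4} = v_{5} + v_{9}  so sig = ⟨2 | 1 1⟩
  • {2,3}:  v_{2} + v_{3} = v_{5} + v_{8} + v_{9}  so sig = ⟨2 | 1 1 1⟩
  • {1,2}:  v_{1} + v_{2} = 2·v_{8} + v_{9}  so sig = ⟨2 | 1 2⟩
  • {3,7,8}:  v_{3} + v_{7} + v_{8} = 0  so sig = ⟨3 | 0⟩
  • {5,6,9}:  v_{5} + v_{6} + v_{9} = v_{3}  so sig = ⟨3 | 1⟩
  • {6,8,9}:  v_{6} + v_{8} + v_{9} = v_{1}  so sig = ⟨3 | 1⟩
  • {1,3,7}:  v_{1} + v_{3} + v_{7} = v_{6} + v_{9}  so sig = ⟨3 | 1 1⟩
  • {5,7,8,9}:  v_{5} + v_{7} + v_{8} + v_{9} = v_{4}  so sig = ⟨4 | 1⟩
  • {2,5,7,9}:  v_{2} + v_{5} + v_{7} + v_{9} = 2·v_{4}  so sig = ⟨4 | 2⟩

so the primitive-relation signature multiset is
    ⟨2 | 0⟩
    ⟨2 | 1⟩
    ⟨2 | 1⟩
    ⟨2 | 1 1⟩
    ⟨2 | 1 1⟩
    ⟨2 | 1 1⟩
    ⟨2 | 1 1 1⟩
    ⟨2 | 1 2⟩
    ⟨3 | 0⟩
    ⟨3 | 1⟩
    ⟨3 | 1⟩
    ⟨3 | 1 1⟩
    ⟨4 | 1⟩
    ⟨4 | 2⟩


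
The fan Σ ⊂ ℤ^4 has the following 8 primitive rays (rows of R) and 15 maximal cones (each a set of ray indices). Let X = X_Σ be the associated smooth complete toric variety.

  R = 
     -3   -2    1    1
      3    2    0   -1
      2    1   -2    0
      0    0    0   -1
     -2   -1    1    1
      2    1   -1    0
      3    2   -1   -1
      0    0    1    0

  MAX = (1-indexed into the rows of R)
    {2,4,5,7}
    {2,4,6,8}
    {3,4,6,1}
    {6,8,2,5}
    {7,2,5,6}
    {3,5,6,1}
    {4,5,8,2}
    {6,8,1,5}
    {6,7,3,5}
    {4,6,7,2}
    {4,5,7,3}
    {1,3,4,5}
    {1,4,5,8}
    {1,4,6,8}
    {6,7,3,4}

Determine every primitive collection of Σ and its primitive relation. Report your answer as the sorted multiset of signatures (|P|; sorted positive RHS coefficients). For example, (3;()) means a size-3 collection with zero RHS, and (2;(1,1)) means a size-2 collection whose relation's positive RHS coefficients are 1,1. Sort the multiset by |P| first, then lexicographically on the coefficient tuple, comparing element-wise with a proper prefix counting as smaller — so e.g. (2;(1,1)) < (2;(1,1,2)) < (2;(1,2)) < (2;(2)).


6 minimal non-faces of Δ(Σ) (on 8 rays):

  P = {1,7}:  v_{1} + v_{7} = 0  ⟹  sig = (2;())
  P = {1,2}:  v_{1} + v_{2} = v_{8}  ⟹  sig = (2;(1))
  P = {3,8}:  v_{3} + v_{8} = v_{6}  ⟹  sig = (2;(1))
  P = {7,8}:  v_{7} + v_{8} = v_{2}  ⟹  sig = (2;(1))
  P = {2,3}:  v_{2} + v_{3} = v_{6} + v_{7}  ⟹  sig = (2;(1,1))
  P = {4,5,6}:  v_{4} + v_{5} + v_{6} = 0  ⟹  sig = (3;())

Sorted signature multiset PRS(X):
{ (2;()),  (2;(1)) ×3,  (2;(1,1)),  (3;()) }


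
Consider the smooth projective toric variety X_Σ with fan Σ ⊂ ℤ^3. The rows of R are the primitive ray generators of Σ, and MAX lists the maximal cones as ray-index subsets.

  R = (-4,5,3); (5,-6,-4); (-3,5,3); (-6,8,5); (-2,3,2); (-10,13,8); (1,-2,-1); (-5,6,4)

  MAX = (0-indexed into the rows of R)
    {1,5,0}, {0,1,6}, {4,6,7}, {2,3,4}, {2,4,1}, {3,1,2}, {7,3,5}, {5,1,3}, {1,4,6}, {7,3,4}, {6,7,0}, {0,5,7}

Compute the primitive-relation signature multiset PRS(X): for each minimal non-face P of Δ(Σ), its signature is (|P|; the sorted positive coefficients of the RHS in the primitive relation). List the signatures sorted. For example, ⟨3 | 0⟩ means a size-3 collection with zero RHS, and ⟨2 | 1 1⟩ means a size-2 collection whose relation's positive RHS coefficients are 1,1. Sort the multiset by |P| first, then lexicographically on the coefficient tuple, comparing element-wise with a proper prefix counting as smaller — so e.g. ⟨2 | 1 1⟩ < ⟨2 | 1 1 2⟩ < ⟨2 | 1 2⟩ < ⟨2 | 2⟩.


11 collections generate NE(X_Σ); each relation:

  • {1,7}:  v_{1} + v_{7} = 0  →  sig = ⟨2 | 0⟩
  • {0,3}:  v_{0} + v_{3} = v_{5}  →  sig = ⟨2 | 1⟩
  • {0,4}:  v_{0} + v_{4} = v_{3}  →  sig = ⟨2 | 1⟩
  • {2,6}:  v_{2} + v_{6} = v_{4}  →  sig = ⟨2 | 1⟩
  • {3,6}:  v_{3} + v_{6} = v_{7}  →  sig = ⟨2 | 1⟩
  • {2,7}:  v_{2} + v_{7} = v_{3} + v_{4}  →  sig = ⟨2 | 1 1⟩
  • {5,6}:  v_{5} + v_{6} = v_{0} + v_{7}  →  sig = ⟨2 | 1 1⟩
  • {0,2}:  v_{0} + v_{2} = v_{1} + 2·v_{3}  →  sig = ⟨2 | 1 2⟩
  • {2,5}:  v_{2} + v_{5} = v_{1} + 3·v_{3}  →  sig = ⟨2 | 1 3⟩
  • {4,5}:  v_{4} + v_{5} = 2·v_{3}  →  sig = ⟨2 | 2⟩
  • {1,3,4}:  v_{1} + v_{3} + v_{4} = v_{2}  →  sig = ⟨3 | 1⟩

Sorted signature multiset PRS(X):
{ ⟨2 | 0⟩,  ⟨2 | 1⟩ ×4,  ⟨2 | 1 1⟩ ×2,  ⟨2 | 1 2⟩,  ⟨2 | 1 3⟩,  ⟨2 | 2⟩,  ⟨3 | 1⟩ }


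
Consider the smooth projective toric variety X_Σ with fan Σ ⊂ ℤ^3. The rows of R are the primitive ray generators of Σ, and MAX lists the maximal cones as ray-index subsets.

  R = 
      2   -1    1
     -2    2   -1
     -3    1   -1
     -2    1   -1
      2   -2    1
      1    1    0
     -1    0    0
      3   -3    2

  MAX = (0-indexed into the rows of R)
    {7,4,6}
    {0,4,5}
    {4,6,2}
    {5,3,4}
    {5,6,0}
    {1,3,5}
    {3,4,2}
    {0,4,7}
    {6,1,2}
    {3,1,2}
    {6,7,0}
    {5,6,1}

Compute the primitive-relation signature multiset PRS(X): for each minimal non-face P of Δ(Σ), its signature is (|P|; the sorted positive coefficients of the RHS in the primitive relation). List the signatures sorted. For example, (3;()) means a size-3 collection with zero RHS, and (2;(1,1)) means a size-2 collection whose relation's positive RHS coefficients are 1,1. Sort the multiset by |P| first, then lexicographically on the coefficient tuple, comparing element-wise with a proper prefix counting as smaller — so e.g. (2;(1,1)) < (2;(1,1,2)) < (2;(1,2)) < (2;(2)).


Σ has 12 primitive collections:

  {0,3}:  v_{0} + v_{3} = 0  →  sig = (2;())
  {1,4}:  v_{1} + v_{4} = 0  →  sig = (2;())
  {0,2}:  v_{0} + v_{2} = v_{6}  →  sig = (2;(1))
  {2,5}:  v_{2} + v_{5} = v_{1}  →  sig = (2;(1))
  {3,6}:  v_{3} + v_{6} = v_{2}  →  sig = (2;(1))
  {0,1}:  v_{0} + v_{1} = v_{5} + v_{6}  →  sig = (2;(1,1))
  {1,7}:  v_{1} + v_{7} = v_{0} + v_{6}  →  sig = (2;(1,1))
  {3,7}:  v_{3} + v_{7} = v_{4} + v_{6}  →  sig = (2;(1,1))
  {2,7}:  v_{2} + v_{7} = v_{4} + 2·v_{6}  →  sig = (2;(1,2))
  {5,7}:  v_{5} + v_{7} = 2·v_{0}  →  sig = (2;(2))
  {0,4,6}:  v_{0} + v_{4} + v_{6} = v_{7}  →  sig = (3;(1))
  {4,5,6}:  v_{4} + v_{5} + v_{6} = v_{0}  →  sig = (3;(1))

Signatures (|P|; sorted positive RHS coefficients), sorted:
    |P|=2: 10 collections, coeffs (), (), (1), (1), (1), (1,1), (1,1), (1,1), (1,2), (2)
    |P|=3: 2 collections, coeffs (1), (1)


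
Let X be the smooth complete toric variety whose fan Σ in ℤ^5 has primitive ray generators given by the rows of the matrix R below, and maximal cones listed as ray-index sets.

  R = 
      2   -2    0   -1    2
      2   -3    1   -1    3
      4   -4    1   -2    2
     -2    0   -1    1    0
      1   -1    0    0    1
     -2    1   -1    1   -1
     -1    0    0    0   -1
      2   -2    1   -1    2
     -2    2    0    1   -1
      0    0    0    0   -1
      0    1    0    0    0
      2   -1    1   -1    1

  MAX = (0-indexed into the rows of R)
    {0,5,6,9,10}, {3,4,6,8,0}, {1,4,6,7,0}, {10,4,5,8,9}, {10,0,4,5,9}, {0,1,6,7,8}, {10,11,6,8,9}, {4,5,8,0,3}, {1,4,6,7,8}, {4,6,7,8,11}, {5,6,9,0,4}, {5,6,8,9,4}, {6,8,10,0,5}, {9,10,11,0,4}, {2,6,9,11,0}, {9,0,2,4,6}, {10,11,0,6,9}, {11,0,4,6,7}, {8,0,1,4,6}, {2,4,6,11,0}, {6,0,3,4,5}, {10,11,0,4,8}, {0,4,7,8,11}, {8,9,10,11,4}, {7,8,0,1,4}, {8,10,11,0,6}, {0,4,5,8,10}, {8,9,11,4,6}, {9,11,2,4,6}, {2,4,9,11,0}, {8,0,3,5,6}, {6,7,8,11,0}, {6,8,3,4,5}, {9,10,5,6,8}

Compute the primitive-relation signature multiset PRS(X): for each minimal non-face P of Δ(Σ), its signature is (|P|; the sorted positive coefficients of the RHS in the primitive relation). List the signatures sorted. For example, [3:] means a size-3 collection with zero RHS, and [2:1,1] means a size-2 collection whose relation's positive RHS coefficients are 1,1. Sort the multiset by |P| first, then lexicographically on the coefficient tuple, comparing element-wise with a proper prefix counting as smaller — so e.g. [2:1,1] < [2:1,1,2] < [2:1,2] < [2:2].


25 minimal non-faces of Δ(Σ) (on 12 rays):

  P={5,11}:  v_{5} + v_{11} = 0  →  sig = [2:]
  P={1,9}:  v_{1} + v_{9} = v_{4} + v_{6} + v_{7}  →  sig = [2:1,1,1]
  P={1,10}:  v_{1} + v_{10} = v_{0} + v_{7} + v_{8}  →  sig = [2:1,1,1]
  P={2,8}:  v_{2} + v_{8} = v_{4} + v_{6} + v_{11}  →  sig = [2:1,1,1]
  P={2,10}:  v_{2} + v_{10} = v_{0} + v_{9} + v_{11}  →  sig = [2:1,1,1]
  P={3,9}:  v_{3} + v_{9} = v_{4} + v_{5} + v_{6}  →  sig = [2:1,1,1]
  P={3,10}:  v_{3} + v_{10} = v_{0} + v_{5} + v_{8}  →  sig = [2:1,1,1]
  P={7,9}:  v_{7} + v_{9} = v_{4} + v_{6} + v_{11}  →  sig = [2:1,1,1]
  P={7,10}:  v_{7} + v_{10} = v_{0} + v_{8} + v_{11}  →  sig = [2:1,1,1]
  P={2,5}:  v_{2} + v_{5} = v_{0} + v_{4} + v_{6} + v_{9}  →  sig = [2:1,1,1,1]
  P={3,11}:  v_{3} + v_{11} = v_{0} + v_{4} + v_{6} + v_{8}  →  sig = [2:1,1,1,1]
  P={5,7}:  v_{5} + v_{7} = v_{0} + v_{4} + v_{6} + v_{8}  →  sig = [2:1,1,1,1]
  P={1,2}:  v_{1} + v_{2} = v_{0} + 2·v_{4} + 2·v_{6} + v_{7} + v_{11}  →  sig = [2:1,1,1,2,2]
  P={2,3}:  v_{2} + v_{3} = v_{0} + 2·v_{4} + 2·v_{6}  →  sig = [2:1,2,2]
  P={2,7}:  v_{2} + v_{7} = v_{0} + 2·v_{4} + 2·v_{6} + 2·v_{11}  →  sig = [2:1,2,2,2]
  P={1,11}:  v_{1} + v_{11} = 2·v_{7}  →  sig = [2:2]
  P={1,5}:  v_{1} + v_{5} = 2·v_{0} + 2·v_{4} + 2·v_{6} + 2·v_{8}  →  sig = [2:2,2,2,2]
  P={3,7}:  v_{3} + v_{7} = 2·v_{0} + 2·v_{4} + 2·v_{6} + 2·v_{8}  →  sig = [2:2,2,2,2]
  P={1,3}:  v_{1} + v_{3} = 3·v_{0} + 3·v_{4} + 3·v_{6} + 3·v_{8}  →  sig = [2:3,3,3,3]
  P={0,8,9}:  v_{0} + v_{8} + v_{9} = 0  →  sig = [3:]
  P={4,6,10}:  v_{4} + v_{6} + v_{10} = 0  →  sig = [3:]
  P={0,4,5,6,8}:  v_{0} + v_{4} + v_{5} + v_{6} + v_{8} = v_{3}  →  sig = [5:1]
  P={0,4,6,7,8}:  v_{0} + v_{4} + v_{6} + v_{7} + v_{8} = v_{1}  →  sig = [5:1]
  P={0,4,6,8,11}:  v_{0} + v_{4} + v_{6} + v_{8} + v_{11} = v_{7}  →  sig = [5:1]
  P={0,4,6,9,11}:  v_{0} + v_{4} + v_{6} + v_{9} + v_{11} = v_{2}  →  sig = [5:1]

Hence PRS(X_Σ) =
    [2:]
    [2:1,1,1]
    [2:1,1,1]
    [2:1,1,1]
    [2:1,1,1]
    [2:1,1,1]
    [2:1,1,1]
    [2:1,1,1]
    [2:1,1,1]
    [2:1,1,1,1]
    [2:1,1,1,1]
    [2:1,1,1,1]
    [2:1,1,1,2,2]
    [2:1,2,2]
    [2:1,2,2,2]
    [2:2]
    [2:2,2,2,2]
    [2:2,2,2,2]
    [2:3,3,3,3]
    [3:]
    [3:]
    [5:1]
    [5:1]
    [5:1]
    [5:1]


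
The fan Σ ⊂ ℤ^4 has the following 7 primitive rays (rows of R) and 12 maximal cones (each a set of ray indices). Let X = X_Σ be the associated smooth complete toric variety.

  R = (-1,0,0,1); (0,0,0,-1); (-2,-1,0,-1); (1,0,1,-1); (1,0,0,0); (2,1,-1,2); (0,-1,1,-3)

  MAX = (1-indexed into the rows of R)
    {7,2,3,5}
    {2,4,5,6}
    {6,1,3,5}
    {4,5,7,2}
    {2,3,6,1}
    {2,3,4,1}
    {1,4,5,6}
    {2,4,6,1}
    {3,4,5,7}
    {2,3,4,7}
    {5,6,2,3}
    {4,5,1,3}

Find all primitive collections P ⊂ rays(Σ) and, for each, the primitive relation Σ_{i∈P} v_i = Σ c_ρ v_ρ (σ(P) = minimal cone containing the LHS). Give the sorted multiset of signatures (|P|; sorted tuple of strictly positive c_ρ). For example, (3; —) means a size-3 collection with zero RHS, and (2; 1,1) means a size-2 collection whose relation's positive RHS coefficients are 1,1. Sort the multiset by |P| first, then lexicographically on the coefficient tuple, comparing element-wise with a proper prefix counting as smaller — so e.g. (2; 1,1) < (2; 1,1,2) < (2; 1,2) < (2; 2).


Σ has 5 primitive collections:

  P = {1,7}:  v_{1} + v_{7} = v_{3} + v_{4} ; sig = (2; 1,1)
  P = {6,7}:  v_{6} + v_{7} = v_{2} + 2·v_{5} ; sig = (2; 1,2)
  P = {1,2,5}:  v_{1} + v_{2} + v_{5} = 0 ; sig = (3; —)
  P = {3,4,6}:  v_{3} + v_{4} + v_{6} = v_{5} ; sig = (3; 1)
  P = {2,3,4,5}:  v_{2} + v_{3} + v_{4} + v_{5} = v_{7} ; sig = (4; 1)

Sorted signature multiset PRS(X):
{ (2; 1,1),  (2; 1,2),  (3; —),  (3; 1),  (4; 1) }
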